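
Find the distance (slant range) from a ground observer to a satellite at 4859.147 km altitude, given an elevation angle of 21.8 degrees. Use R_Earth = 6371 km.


h = 4859.147 km, el = 21.8 deg
d = -R_E*sin(el) + sqrt((R_E*sin(el))^2 + 2*R_E*h + h^2)
d = -6371.0000*sin(0.3804818) + sqrt((6371.0000*0.3713678)^2 + 2*6371.0000*4859.147 + 4859.147^2)
d = 7179.9279 km

7179.9279 km


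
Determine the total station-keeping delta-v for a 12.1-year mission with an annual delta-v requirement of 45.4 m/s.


dV = rate * years = 45.4 * 12.1
dV = 549.3400 m/s

549.3400 m/s


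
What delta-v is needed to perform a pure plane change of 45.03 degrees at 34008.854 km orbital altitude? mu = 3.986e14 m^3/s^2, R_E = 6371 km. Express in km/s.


r = 40379.8540 km = 4.0379854e+07 m
V = sqrt(mu/r) = 3141.8560 m/s
di = 45.03 deg = 0.7859218 rad
dV = 2*V*sin(di/2) = 2*3141.8560*sin(0.3929609)
dV = 2406.1922 m/s = 2.4062 km/s

2.4062 km/s


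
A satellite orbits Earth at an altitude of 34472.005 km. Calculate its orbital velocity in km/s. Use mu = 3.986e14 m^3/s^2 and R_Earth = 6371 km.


r = R_E + alt = 6371.0 + 34472.005 = 40843.0050 km = 4.0843005e+07 m
v = sqrt(mu/r) = sqrt(3.986e14 / 4.0843005e+07) = 3123.9912 m/s = 3.1240 km/s

3.1240 km/s


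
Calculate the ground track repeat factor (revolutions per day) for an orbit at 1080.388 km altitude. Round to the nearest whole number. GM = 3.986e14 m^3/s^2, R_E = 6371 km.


r = 7.451388e+06 m
T = 2*pi*sqrt(r^3/mu) = 6401.2824 s = 106.6880 min
revs/day = 1440 / 106.6880 = 13.4973
Rounded: 13 revolutions per day

13 revolutions per day


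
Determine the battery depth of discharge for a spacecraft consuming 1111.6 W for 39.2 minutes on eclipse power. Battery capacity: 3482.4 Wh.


E_used = P * t / 60 = 1111.6 * 39.2 / 60 = 726.2453 Wh
DOD = E_used / E_total * 100 = 726.2453 / 3482.4 * 100
DOD = 20.8547 %

20.8547 %


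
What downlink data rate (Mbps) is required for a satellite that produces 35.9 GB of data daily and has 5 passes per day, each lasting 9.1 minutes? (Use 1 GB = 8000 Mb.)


total contact time = 5 * 9.1 * 60 = 2730.0000 s
data = 35.9 GB = 287200.0000 Mb
rate = 287200.0000 / 2730.0000 = 105.2015 Mbps

105.2015 Mbps


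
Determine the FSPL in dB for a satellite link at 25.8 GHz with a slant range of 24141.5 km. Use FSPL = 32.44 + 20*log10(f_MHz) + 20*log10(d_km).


f = 25.8 GHz = 25800.0000 MHz
d = 24141.5 km
FSPL = 32.44 + 20*log10(25800.0000) + 20*log10(24141.5)
FSPL = 32.44 + 88.2324 + 87.6553
FSPL = 208.3277 dB

208.3277 dB


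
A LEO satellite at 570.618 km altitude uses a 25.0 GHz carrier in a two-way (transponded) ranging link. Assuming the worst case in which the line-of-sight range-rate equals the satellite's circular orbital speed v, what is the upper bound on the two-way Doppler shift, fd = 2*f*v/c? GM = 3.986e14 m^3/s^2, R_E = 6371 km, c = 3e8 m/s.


r = 6.941618e+06 m
v = sqrt(mu/r) = 7577.7154 m/s (worst-case radial velocity)
f = 25.0 GHz = 2.5e+10 Hz
fd = 2*f*v/c = 2*2.5e+10*7577.7154/3.0e+08
fd = 1.2629526e+06 Hz

1.2630e+06 Hz


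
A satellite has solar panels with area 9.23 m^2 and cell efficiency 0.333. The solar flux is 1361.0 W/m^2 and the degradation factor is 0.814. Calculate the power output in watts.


P = area * eta * S * degradation
P = 9.23 * 0.333 * 1361.0 * 0.814
P = 3405.0890 W

3405.0890 W


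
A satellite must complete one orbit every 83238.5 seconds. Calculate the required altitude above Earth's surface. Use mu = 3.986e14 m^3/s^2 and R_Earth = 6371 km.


T = 83238.5 s
r = (mu*T^2/(4*pi^2))^(1/3) = (3.986e14 * 83238.5^2 / (4*pi^2))^(1/3)
r = 4.120425e+07 m = 41204.2502 km
alt = r - R_E = 41204.2502 - 6371 = 34833.2502 km

34833.2502 km


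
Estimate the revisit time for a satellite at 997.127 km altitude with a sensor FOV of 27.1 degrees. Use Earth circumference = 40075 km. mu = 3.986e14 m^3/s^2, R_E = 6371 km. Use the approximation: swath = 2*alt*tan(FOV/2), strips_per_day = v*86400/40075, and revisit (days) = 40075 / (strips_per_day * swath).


swath = 2*997.127*tan(0.2364921) = 480.6190 km
v = sqrt(mu/r) = 7355.1256 m/s = 7.3551 km/s
strips/day = v*86400/40075 = 7.3551*86400/40075 = 15.8573
coverage/day = strips * swath = 15.8573 * 480.6190 = 7621.3389 km
revisit = 40075 / 7621.3389 = 5.2583 days

5.2583 days


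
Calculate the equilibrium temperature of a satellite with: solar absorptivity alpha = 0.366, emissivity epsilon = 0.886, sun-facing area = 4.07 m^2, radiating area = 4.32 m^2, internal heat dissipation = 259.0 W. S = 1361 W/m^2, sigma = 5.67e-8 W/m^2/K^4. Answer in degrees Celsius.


Numerator = alpha*S*A_sun + Q_int = 0.366*1361*4.07 + 259.0 = 2286.3728 W
Denominator = eps*sigma*A_rad = 0.886*5.67e-8*4.32 = 2.1702038e-07 W/K^4
T^4 = 1.0535291e+10 K^4
T = 320.3772 K = 47.2272 C

47.2272 degrees Celsius


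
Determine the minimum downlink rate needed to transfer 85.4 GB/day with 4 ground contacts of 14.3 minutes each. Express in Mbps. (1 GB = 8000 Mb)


total contact time = 4 * 14.3 * 60 = 3432.0000 s
data = 85.4 GB = 683200.0000 Mb
rate = 683200.0000 / 3432.0000 = 199.0676 Mbps

199.0676 Mbps


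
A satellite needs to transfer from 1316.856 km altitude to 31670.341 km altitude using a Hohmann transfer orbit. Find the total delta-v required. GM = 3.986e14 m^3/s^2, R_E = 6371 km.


r1 = 7687.8560 km = 7.687856e+06 m
r2 = 38041.3410 km = 3.8041341e+07 m
dv1 = sqrt(mu/r1)*(sqrt(2*r2/(r1+r2)) - 1) = 2087.2289 m/s
dv2 = sqrt(mu/r2)*(1 - sqrt(2*r1/(r1+r2))) = 1359.9971 m/s
total dv = |dv1| + |dv2| = 2087.2289 + 1359.9971 = 3447.2260 m/s = 3.4472 km/s

3.4472 km/s


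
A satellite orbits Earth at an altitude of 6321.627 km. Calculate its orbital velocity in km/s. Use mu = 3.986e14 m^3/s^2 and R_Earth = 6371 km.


r = R_E + alt = 6371.0 + 6321.627 = 12692.6270 km = 1.2692627e+07 m
v = sqrt(mu/r) = sqrt(3.986e14 / 1.2692627e+07) = 5603.9324 m/s = 5.6039 km/s

5.6039 km/s


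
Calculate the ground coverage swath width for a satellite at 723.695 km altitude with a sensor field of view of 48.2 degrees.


FOV = 48.2 deg = 0.8412487 rad
swath = 2 * alt * tan(FOV/2) = 2 * 723.695 * tan(0.4206243)
swath = 2 * 723.695 * 0.4473216
swath = 647.4488 km

647.4488 km


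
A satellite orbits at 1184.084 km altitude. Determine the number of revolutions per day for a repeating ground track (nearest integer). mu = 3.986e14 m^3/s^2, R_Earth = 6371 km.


r = 7.555084e+06 m
T = 2*pi*sqrt(r^3/mu) = 6535.3698 s = 108.9228 min
revs/day = 1440 / 108.9228 = 13.2204
Rounded: 13 revolutions per day

13 revolutions per day


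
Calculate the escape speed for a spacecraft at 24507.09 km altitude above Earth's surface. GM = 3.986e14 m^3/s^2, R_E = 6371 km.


r = 6371.0 + 24507.09 = 30878.0900 km = 3.087809e+07 m
v_esc = sqrt(2*mu/r) = sqrt(2*3.986e14 / 3.087809e+07)
v_esc = 5081.1081 m/s = 5.0811 km/s

5.0811 km/s


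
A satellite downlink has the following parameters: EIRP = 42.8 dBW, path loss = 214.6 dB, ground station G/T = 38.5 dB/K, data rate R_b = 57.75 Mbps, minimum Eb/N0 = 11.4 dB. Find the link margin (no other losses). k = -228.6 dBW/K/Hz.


C/N0 = EIRP - FSPL + G/T - k = 42.8 - 214.6 + 38.5 - (-228.6)
C/N0 = 95.3000 dB-Hz
R_b = 57.75 Mbps = 5.775e+07 bps -> 10*log10(R_b) = 77.6155 dB-Hz
Eb/N0 = C/N0 - 10*log10(R_b) = 95.3000 - 77.6155 = 17.6845 dB
Margin = Eb/N0 - Eb/N0_req = 17.6845 - 11.4 = 6.2845 dB (link closes)

6.2845 dB


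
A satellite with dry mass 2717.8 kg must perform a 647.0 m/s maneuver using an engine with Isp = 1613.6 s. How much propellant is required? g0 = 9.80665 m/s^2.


ve = Isp * g0 = 1613.6 * 9.80665 = 15824.010440 m/s
mass ratio = exp(dv/ve) = exp(647.0/15824.010440) = 1.04173463
m_prop = m_dry * (mr - 1) = 2717.8 * (1.04173463 - 1)
m_prop = 113.4264 kg

113.4264 kg


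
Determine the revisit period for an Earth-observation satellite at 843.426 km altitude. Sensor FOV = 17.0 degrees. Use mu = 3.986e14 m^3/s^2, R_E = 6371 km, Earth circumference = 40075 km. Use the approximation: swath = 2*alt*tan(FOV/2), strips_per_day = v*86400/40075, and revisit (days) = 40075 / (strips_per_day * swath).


swath = 2*843.426*tan(0.148353) = 252.1017 km
v = sqrt(mu/r) = 7433.0620 m/s = 7.4331 km/s
strips/day = v*86400/40075 = 7.4331*86400/40075 = 16.0254
coverage/day = strips * swath = 16.0254 * 252.1017 = 4040.0224 km
revisit = 40075 / 4040.0224 = 9.9195 days

9.9195 days


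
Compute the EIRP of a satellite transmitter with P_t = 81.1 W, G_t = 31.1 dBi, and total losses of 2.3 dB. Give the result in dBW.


Pt = 81.1 W = 19.0902 dBW
EIRP = Pt_dBW + Gt - losses = 19.0902 + 31.1 - 2.3 = 47.8902 dBW

47.8902 dBW


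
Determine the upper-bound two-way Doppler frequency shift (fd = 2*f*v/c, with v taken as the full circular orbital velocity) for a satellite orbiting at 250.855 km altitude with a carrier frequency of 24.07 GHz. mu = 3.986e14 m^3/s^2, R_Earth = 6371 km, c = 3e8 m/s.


r = 6.621855e+06 m
v = sqrt(mu/r) = 7758.5187 m/s (worst-case radial velocity)
f = 24.07 GHz = 2.407e+10 Hz
fd = 2*f*v/c = 2*2.407e+10*7758.5187/3.0e+08
fd = 1.2449836e+06 Hz

1.2450e+06 Hz


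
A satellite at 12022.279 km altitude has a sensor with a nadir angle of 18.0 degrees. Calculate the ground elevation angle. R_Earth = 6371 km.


r = R_E + alt = 18393.2790 km
Law of sines in the satellite / Earth-center / ground-point triangle:
  sin(nadir)/R_E = sin(90 + el)/r  =>  cos(el) = (r/R_E)*sin(nadir)
cos(el) = (18393.2790 / 6371.0000) * sin(18.0 deg) = 0.8921419
el = arccos(0.8921419) = 26.8564 deg
(Earth-central angle = 90 - nadir - el = 45.1436 deg)

26.8564 degrees


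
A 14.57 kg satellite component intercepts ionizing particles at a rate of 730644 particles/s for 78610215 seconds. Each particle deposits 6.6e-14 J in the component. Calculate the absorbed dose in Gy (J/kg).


Total energy deposited = rate * time * E_per
  = 730644 * 78610215 * 6.6e-14 = 3.7908 J
Dose = E_total / mass = 3.7908 / 14.57
Dose = 0.2601772 Gy

0.2602 Gy


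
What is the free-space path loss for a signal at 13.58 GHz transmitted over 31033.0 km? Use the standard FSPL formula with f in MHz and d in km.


f = 13.58 GHz = 13580.0000 MHz
d = 31033.0 km
FSPL = 32.44 + 20*log10(13580.0000) + 20*log10(31033.0)
FSPL = 32.44 + 82.6580 + 89.8365
FSPL = 204.9345 dB

204.9345 dB


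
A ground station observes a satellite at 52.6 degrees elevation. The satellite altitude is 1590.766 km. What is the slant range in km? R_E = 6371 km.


h = 1590.766 km, el = 52.6 deg
d = -R_E*sin(el) + sqrt((R_E*sin(el))^2 + 2*R_E*h + h^2)
d = -6371.0000*sin(0.9180432) + sqrt((6371.0000*0.7944146)^2 + 2*6371.0000*1590.766 + 1590.766^2)
d = 1896.9437 km

1896.9437 km


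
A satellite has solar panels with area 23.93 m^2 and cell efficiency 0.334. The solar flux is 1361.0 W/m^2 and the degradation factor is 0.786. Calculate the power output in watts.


P = area * eta * S * degradation
P = 23.93 * 0.334 * 1361.0 * 0.786
P = 8550.0733 W

8550.0733 W


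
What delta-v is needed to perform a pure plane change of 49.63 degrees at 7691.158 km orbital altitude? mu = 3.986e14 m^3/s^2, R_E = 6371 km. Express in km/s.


r = 14062.1580 km = 1.4062158e+07 m
V = sqrt(mu/r) = 5324.0566 m/s
di = 49.63 deg = 0.8662069 rad
dV = 2*V*sin(di/2) = 2*5324.0566*sin(0.4331035)
dV = 4468.9037 m/s = 4.4689 km/s

4.4689 km/s


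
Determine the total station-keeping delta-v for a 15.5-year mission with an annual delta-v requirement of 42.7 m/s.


dV = rate * years = 42.7 * 15.5
dV = 661.8500 m/s

661.8500 m/s


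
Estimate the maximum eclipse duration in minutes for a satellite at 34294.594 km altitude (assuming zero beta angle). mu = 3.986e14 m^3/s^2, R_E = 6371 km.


r = 40665.5940 km
T = 1360.1934 min
Eclipse fraction = arcsin(R_E/r)/pi = arcsin(6371.0000/40665.5940)/pi
= arcsin(0.1566681)/pi = 0.05007529
Eclipse duration = 0.05007529 * 1360.1934 = 68.1121 min

68.1121 minutes


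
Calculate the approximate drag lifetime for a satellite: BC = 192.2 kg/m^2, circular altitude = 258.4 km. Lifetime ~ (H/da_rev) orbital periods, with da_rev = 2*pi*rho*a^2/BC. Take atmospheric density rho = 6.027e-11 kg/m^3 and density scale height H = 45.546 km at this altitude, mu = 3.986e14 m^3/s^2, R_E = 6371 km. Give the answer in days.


a = R_E + alt = 6629.4000 km = 6.6294e+06 m
da_rev = 2*pi*rho*a^2/BC = 2*pi*6.027e-11*(6.6294e+06)^2/192.2 = 86.591672 m per revolution
N = H/da_rev = 45546.0000 m / 86.591672 m = 525.9859 revolutions
P = 2*pi*sqrt(a^3/mu) = 5371.8337 s
lifetime = N*P = 525.9859 * 5371.8337 = 2.8255089e+06 s = 32.7026 days

32.7026 days


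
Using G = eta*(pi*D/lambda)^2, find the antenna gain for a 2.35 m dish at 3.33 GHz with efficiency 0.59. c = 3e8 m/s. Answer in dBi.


lambda = c/f = 3e8 / 3.33e+09 = 0.09009009 m
G = eta*(pi*D/lambda)^2 = 0.59*(pi*2.35/0.09009009)^2
G = 3962.1730 (linear)
G = 10*log10(3962.1730) = 35.9793 dBi

35.9793 dBi


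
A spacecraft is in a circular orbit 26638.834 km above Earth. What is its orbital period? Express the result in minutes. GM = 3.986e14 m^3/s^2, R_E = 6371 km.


r = 33009.8340 km = 3.3009834e+07 m
T = 2*pi*sqrt(r^3/mu) = 2*pi*sqrt(3.5969137e+22 / 3.986e14)
T = 59686.5164 s = 994.7753 min

994.7753 minutes


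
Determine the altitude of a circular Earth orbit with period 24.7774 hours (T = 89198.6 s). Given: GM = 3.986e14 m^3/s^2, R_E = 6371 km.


T = 89198.6 s
r = (mu*T^2/(4*pi^2))^(1/3) = (3.986e14 * 89198.6^2 / (4*pi^2))^(1/3)
r = 4.3148385e+07 m = 43148.3849 km
alt = r - R_E = 43148.3849 - 6371 = 36777.3849 km

36777.3849 km


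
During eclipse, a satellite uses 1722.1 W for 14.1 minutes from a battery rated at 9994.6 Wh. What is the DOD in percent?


E_used = P * t / 60 = 1722.1 * 14.1 / 60 = 404.6935 Wh
DOD = E_used / E_total * 100 = 404.6935 / 9994.6 * 100
DOD = 4.0491 %

4.0491 %


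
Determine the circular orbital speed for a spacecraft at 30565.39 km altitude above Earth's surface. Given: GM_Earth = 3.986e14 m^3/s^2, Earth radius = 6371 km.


r = R_E + alt = 6371.0 + 30565.39 = 36936.3900 km = 3.693639e+07 m
v = sqrt(mu/r) = sqrt(3.986e14 / 3.693639e+07) = 3285.0458 m/s = 3.2850 km/s

3.2850 km/s


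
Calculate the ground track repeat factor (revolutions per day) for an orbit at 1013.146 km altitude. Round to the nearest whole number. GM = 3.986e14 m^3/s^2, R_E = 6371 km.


r = 7.384146e+06 m
T = 2*pi*sqrt(r^3/mu) = 6314.8296 s = 105.2472 min
revs/day = 1440 / 105.2472 = 13.6821
Rounded: 14 revolutions per day

14 revolutions per day


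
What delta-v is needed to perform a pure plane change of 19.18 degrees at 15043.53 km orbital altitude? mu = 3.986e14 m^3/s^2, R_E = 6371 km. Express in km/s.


r = 21414.5300 km = 2.141453e+07 m
V = sqrt(mu/r) = 4314.3401 m/s
di = 19.18 deg = 0.3347542 rad
dV = 2*V*sin(di/2) = 2*4314.3401*sin(0.1673771)
dV = 1437.5092 m/s = 1.4375 km/s

1.4375 km/s


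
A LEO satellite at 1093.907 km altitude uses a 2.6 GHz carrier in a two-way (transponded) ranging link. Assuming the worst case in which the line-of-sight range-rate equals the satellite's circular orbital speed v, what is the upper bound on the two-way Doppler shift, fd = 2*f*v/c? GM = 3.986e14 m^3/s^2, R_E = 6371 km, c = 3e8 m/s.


r = 7.464907e+06 m
v = sqrt(mu/r) = 7307.2917 m/s (worst-case radial velocity)
f = 2.6 GHz = 2.6e+09 Hz
fd = 2*f*v/c = 2*2.6e+09*7307.2917/3.0e+08
fd = 126659.7234 Hz

126659.7234 Hz


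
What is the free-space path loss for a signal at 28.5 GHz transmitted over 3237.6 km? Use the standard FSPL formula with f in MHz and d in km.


f = 28.5 GHz = 28500.0000 MHz
d = 3237.6 km
FSPL = 32.44 + 20*log10(28500.0000) + 20*log10(3237.6)
FSPL = 32.44 + 89.0969 + 70.2045
FSPL = 191.7414 dB

191.7414 dB


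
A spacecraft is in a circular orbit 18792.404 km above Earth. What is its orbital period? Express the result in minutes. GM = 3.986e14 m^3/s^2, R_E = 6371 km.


r = 25163.4040 km = 2.5163404e+07 m
T = 2*pi*sqrt(r^3/mu) = 2*pi*sqrt(1.5933389e+22 / 3.986e14)
T = 39725.1281 s = 662.0855 min

662.0855 minutes


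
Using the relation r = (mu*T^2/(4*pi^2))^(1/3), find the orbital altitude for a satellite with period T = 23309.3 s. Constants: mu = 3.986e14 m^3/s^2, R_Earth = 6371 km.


T = 23309.3 s
r = (mu*T^2/(4*pi^2))^(1/3) = (3.986e14 * 23309.3^2 / (4*pi^2))^(1/3)
r = 1.7636484e+07 m = 17636.4839 km
alt = r - R_E = 17636.4839 - 6371 = 11265.4839 km

11265.4839 km


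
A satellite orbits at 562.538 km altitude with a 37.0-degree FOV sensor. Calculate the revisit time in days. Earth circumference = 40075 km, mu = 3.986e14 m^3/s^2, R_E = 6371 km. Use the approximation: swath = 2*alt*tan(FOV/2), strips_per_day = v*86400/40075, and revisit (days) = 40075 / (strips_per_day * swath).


swath = 2*562.538*tan(0.3228859) = 376.4452 km
v = sqrt(mu/r) = 7582.1295 m/s = 7.5821 km/s
strips/day = v*86400/40075 = 7.5821*86400/40075 = 16.3467
coverage/day = strips * swath = 16.3467 * 376.4452 = 6153.6548 km
revisit = 40075 / 6153.6548 = 6.5124 days

6.5124 days


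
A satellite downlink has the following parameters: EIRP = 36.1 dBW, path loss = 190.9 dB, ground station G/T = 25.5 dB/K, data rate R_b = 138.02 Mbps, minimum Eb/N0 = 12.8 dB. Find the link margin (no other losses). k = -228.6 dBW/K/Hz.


C/N0 = EIRP - FSPL + G/T - k = 36.1 - 190.9 + 25.5 - (-228.6)
C/N0 = 99.3000 dB-Hz
R_b = 138.02 Mbps = 1.3802e+08 bps -> 10*log10(R_b) = 81.3994 dB-Hz
Eb/N0 = C/N0 - 10*log10(R_b) = 99.3000 - 81.3994 = 17.9006 dB
Margin = Eb/N0 - Eb/N0_req = 17.9006 - 12.8 = 5.1006 dB (link closes)

5.1006 dB


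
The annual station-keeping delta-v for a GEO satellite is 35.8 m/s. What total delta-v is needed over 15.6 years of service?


dV = rate * years = 35.8 * 15.6
dV = 558.4800 m/s

558.4800 m/s


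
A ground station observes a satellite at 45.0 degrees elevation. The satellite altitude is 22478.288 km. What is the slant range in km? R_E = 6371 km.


h = 22478.288 km, el = 45.0 deg
d = -R_E*sin(el) + sqrt((R_E*sin(el))^2 + 2*R_E*h + h^2)
d = -6371.0000*sin(0.7853982) + sqrt((6371.0000*0.7071068)^2 + 2*6371.0000*22478.288 + 22478.288^2)
d = 23990.4012 km

23990.4012 km


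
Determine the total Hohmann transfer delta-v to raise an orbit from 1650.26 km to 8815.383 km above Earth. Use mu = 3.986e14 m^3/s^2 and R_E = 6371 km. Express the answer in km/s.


r1 = 8021.2600 km = 8.02126e+06 m
r2 = 15186.3830 km = 1.5186383e+07 m
dv1 = sqrt(mu/r1)*(sqrt(2*r2/(r1+r2)) - 1) = 1015.1141 m/s
dv2 = sqrt(mu/r2)*(1 - sqrt(2*r1/(r1+r2))) = 863.6663 m/s
total dv = |dv1| + |dv2| = 1015.1141 + 863.6663 = 1878.7804 m/s = 1.8788 km/s

1.8788 km/s


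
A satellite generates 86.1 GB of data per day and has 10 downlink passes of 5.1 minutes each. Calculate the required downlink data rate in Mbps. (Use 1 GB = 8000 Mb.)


total contact time = 10 * 5.1 * 60 = 3060.0000 s
data = 86.1 GB = 688800.0000 Mb
rate = 688800.0000 / 3060.0000 = 225.0980 Mbps

225.0980 Mbps


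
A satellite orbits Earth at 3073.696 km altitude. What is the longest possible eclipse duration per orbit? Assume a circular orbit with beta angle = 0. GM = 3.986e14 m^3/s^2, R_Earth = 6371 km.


r = 9444.6960 km
T = 152.2446 min
Eclipse fraction = arcsin(R_E/r)/pi = arcsin(6371.0000/9444.6960)/pi
= arcsin(0.6745585)/pi = 0.235666
Eclipse duration = 0.235666 * 152.2446 = 35.8789 min

35.8789 minutes


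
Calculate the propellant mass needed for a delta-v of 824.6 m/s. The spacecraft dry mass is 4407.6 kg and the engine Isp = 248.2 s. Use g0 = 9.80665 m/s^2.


ve = Isp * g0 = 248.2 * 9.80665 = 2434.010530 m/s
mass ratio = exp(dv/ve) = exp(824.6/2434.010530) = 1.40323801
m_prop = m_dry * (mr - 1) = 4407.6 * (1.40323801 - 1)
m_prop = 1777.3118 kg

1777.3118 kg


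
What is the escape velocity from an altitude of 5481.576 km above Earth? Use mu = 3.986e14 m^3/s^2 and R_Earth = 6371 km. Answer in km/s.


r = 6371.0 + 5481.576 = 11852.5760 km = 1.1852576e+07 m
v_esc = sqrt(2*mu/r) = sqrt(2*3.986e14 / 1.1852576e+07)
v_esc = 8201.1975 m/s = 8.2012 km/s

8.2012 km/s


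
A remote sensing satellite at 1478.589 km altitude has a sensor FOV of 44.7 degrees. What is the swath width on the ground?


FOV = 44.7 deg = 0.7801622 rad
swath = 2 * alt * tan(FOV/2) = 2 * 1478.589 * tan(0.3900811)
swath = 2 * 1478.589 * 0.4111497
swath = 1215.8429 km

1215.8429 km


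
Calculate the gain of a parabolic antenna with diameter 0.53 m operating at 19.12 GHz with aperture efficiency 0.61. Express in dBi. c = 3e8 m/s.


lambda = c/f = 3e8 / 1.912e+10 = 0.01569038 m
G = eta*(pi*D/lambda)^2 = 0.61*(pi*0.53/0.01569038)^2
G = 6869.3333 (linear)
G = 10*log10(6869.3333) = 38.3691 dBi

38.3691 dBi


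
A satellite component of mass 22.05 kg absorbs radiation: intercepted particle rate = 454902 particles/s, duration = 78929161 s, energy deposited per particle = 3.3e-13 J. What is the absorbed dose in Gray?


Total energy deposited = rate * time * E_per
  = 454902 * 78929161 * 3.3e-13 = 11.8487 J
Dose = E_total / mass = 11.8487 / 22.05
Dose = 0.5373542 Gy

0.5374 Gy


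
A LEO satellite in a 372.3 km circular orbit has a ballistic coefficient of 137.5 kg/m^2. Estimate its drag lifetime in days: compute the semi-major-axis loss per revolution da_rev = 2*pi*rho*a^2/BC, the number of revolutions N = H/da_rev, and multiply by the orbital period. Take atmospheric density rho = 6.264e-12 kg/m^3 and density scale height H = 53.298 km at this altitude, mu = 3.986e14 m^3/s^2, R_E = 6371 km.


a = R_E + alt = 6743.3000 km = 6.7433e+06 m
da_rev = 2*pi*rho*a^2/BC = 2*pi*6.264e-12*(6.7433e+06)^2/137.5 = 13.015890 m per revolution
N = H/da_rev = 53298.0000 m / 13.015890 m = 4094.8409 revolutions
P = 2*pi*sqrt(a^3/mu) = 5510.8672 s
lifetime = N*P = 4094.8409 * 5510.8672 = 2.2566124e+07 s = 261.1820 days

261.1820 days


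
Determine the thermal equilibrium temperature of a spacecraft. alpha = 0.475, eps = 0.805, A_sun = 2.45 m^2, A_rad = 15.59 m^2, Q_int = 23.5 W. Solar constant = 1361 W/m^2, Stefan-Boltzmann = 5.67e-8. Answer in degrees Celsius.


Numerator = alpha*S*A_sun + Q_int = 0.475*1361*2.45 + 23.5 = 1607.3638 W
Denominator = eps*sigma*A_rad = 0.805*5.67e-8*15.59 = 7.1158216e-07 W/K^4
T^4 = 2.258859e+09 K^4
T = 218.0079 K = -55.1421 C

-55.1421 degrees Celsius


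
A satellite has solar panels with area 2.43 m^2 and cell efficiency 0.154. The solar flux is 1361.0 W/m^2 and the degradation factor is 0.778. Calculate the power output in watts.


P = area * eta * S * degradation
P = 2.43 * 0.154 * 1361.0 * 0.778
P = 396.2458 W

396.2458 W


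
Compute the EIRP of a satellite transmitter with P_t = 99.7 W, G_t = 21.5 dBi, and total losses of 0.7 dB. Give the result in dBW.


Pt = 99.7 W = 19.9870 dBW
EIRP = Pt_dBW + Gt - losses = 19.9870 + 21.5 - 0.7 = 40.7870 dBW

40.7870 dBW


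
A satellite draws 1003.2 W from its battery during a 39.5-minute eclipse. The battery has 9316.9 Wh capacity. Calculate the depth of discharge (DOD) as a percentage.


E_used = P * t / 60 = 1003.2 * 39.5 / 60 = 660.4400 Wh
DOD = E_used / E_total * 100 = 660.4400 / 9316.9 * 100
DOD = 7.0886 %

7.0886 %


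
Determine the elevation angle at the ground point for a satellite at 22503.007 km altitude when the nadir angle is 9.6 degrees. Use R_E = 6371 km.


r = R_E + alt = 28874.0070 km
Law of sines in the satellite / Earth-center / ground-point triangle:
  sin(nadir)/R_E = sin(90 + el)/r  =>  cos(el) = (r/R_E)*sin(nadir)
cos(el) = (28874.0070 / 6371.0000) * sin(9.6 deg) = 0.7558126
el = arccos(0.7558126) = 40.9036 deg
(Earth-central angle = 90 - nadir - el = 39.4964 deg)

40.9036 degrees


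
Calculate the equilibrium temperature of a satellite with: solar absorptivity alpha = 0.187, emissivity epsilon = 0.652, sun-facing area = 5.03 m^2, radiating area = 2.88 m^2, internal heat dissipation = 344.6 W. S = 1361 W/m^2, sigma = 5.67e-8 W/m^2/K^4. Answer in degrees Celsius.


Numerator = alpha*S*A_sun + Q_int = 0.187*1361*5.03 + 344.6 = 1624.7702 W
Denominator = eps*sigma*A_rad = 0.652*5.67e-8*2.88 = 1.0646899e-07 W/K^4
T^4 = 1.5260501e+10 K^4
T = 351.4732 K = 78.3232 C

78.3232 degrees Celsius


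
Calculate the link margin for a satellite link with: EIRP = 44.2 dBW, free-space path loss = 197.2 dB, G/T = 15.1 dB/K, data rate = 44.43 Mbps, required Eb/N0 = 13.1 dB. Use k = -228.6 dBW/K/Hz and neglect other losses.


C/N0 = EIRP - FSPL + G/T - k = 44.2 - 197.2 + 15.1 - (-228.6)
C/N0 = 90.7000 dB-Hz
R_b = 44.43 Mbps = 4.443e+07 bps -> 10*log10(R_b) = 76.4768 dB-Hz
Eb/N0 = C/N0 - 10*log10(R_b) = 90.7000 - 76.4768 = 14.2232 dB
Margin = Eb/N0 - Eb/N0_req = 14.2232 - 13.1 = 1.1232 dB (link closes)

1.1232 dB


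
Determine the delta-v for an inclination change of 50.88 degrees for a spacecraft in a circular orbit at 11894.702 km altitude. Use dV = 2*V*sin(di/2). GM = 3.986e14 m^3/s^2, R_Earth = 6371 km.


r = 18265.7020 km = 1.8265702e+07 m
V = sqrt(mu/r) = 4671.4366 m/s
di = 50.88 deg = 0.8880235 rad
dV = 2*V*sin(di/2) = 2*4671.4366*sin(0.4440118)
dV = 4013.3777 m/s = 4.0134 km/s

4.0134 km/s


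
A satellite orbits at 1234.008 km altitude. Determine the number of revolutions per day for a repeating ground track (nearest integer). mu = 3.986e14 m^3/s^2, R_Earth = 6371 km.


r = 7.605008e+06 m
T = 2*pi*sqrt(r^3/mu) = 6600.2553 s = 110.0043 min
revs/day = 1440 / 110.0043 = 13.0904
Rounded: 13 revolutions per day

13 revolutions per day


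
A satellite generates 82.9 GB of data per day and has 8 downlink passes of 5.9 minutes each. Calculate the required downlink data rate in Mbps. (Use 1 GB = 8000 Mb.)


total contact time = 8 * 5.9 * 60 = 2832.0000 s
data = 82.9 GB = 663200.0000 Mb
rate = 663200.0000 / 2832.0000 = 234.1808 Mbps

234.1808 Mbps


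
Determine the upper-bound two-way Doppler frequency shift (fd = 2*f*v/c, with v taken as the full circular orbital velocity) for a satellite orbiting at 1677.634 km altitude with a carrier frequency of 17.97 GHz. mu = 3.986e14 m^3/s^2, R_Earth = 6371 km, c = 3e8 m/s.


r = 8.048634e+06 m
v = sqrt(mu/r) = 7037.3242 m/s (worst-case radial velocity)
f = 17.97 GHz = 1.797e+10 Hz
fd = 2*f*v/c = 2*1.797e+10*7037.3242/3.0e+08
fd = 843071.4370 Hz

843071.4370 Hz


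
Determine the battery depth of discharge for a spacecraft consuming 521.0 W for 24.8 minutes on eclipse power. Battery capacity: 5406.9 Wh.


E_used = P * t / 60 = 521.0 * 24.8 / 60 = 215.3467 Wh
DOD = E_used / E_total * 100 = 215.3467 / 5406.9 * 100
DOD = 3.9828 %

3.9828 %


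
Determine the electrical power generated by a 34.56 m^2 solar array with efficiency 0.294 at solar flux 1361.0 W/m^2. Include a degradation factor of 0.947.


P = area * eta * S * degradation
P = 34.56 * 0.294 * 1361.0 * 0.947
P = 13095.7136 W

13095.7136 W


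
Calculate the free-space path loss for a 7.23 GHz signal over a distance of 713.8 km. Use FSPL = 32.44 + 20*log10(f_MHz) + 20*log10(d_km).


f = 7.23 GHz = 7230.0000 MHz
d = 713.8 km
FSPL = 32.44 + 20*log10(7230.0000) + 20*log10(713.8)
FSPL = 32.44 + 77.1828 + 57.0715
FSPL = 166.6943 dB

166.6943 dB


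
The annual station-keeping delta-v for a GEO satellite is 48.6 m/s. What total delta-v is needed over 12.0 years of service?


dV = rate * years = 48.6 * 12.0
dV = 583.2000 m/s

583.2000 m/s


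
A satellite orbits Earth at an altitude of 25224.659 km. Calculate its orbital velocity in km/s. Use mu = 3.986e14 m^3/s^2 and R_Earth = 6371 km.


r = R_E + alt = 6371.0 + 25224.659 = 31595.6590 km = 3.1595659e+07 m
v = sqrt(mu/r) = sqrt(3.986e14 / 3.1595659e+07) = 3551.8526 m/s = 3.5519 km/s

3.5519 km/s


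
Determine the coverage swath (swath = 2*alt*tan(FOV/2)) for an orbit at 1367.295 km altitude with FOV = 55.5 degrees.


FOV = 55.5 deg = 0.9686577 rad
swath = 2 * alt * tan(FOV/2) = 2 * 1367.295 * tan(0.4843289)
swath = 2 * 1367.295 * 0.5261255
swath = 1438.7374 km

1438.7374 km


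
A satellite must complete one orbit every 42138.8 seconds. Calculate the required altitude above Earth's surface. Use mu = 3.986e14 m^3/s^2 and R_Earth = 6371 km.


T = 42138.8 s
r = (mu*T^2/(4*pi^2))^(1/3) = (3.986e14 * 42138.8^2 / (4*pi^2))^(1/3)
r = 2.6172626e+07 m = 26172.6258 km
alt = r - R_E = 26172.6258 - 6371 = 19801.6258 km

19801.6258 km


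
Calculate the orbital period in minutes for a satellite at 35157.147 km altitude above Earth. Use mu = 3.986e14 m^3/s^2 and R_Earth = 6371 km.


r = 41528.1470 km = 4.1528147e+07 m
T = 2*pi*sqrt(r^3/mu) = 2*pi*sqrt(7.1618902e+22 / 3.986e14)
T = 84221.9032 s = 1403.6984 min

1403.6984 minutes


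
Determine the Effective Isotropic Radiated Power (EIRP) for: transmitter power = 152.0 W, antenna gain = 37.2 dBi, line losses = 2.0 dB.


Pt = 152.0 W = 21.8184 dBW
EIRP = Pt_dBW + Gt - losses = 21.8184 + 37.2 - 2.0 = 57.0184 dBW

57.0184 dBW


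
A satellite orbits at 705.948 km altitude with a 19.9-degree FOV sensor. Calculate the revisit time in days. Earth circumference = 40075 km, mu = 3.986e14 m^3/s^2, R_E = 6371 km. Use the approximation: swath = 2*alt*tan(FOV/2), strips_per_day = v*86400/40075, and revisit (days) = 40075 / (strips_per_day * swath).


swath = 2*705.948*tan(0.1736603) = 247.6851 km
v = sqrt(mu/r) = 7504.9127 m/s = 7.5049 km/s
strips/day = v*86400/40075 = 7.5049*86400/40075 = 16.1803
coverage/day = strips * swath = 16.1803 * 247.6851 = 4007.6132 km
revisit = 40075 / 4007.6132 = 9.9997 days

9.9997 days


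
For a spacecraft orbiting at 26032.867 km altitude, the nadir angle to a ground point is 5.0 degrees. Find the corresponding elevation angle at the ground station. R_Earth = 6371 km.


r = R_E + alt = 32403.8670 km
Law of sines in the satellite / Earth-center / ground-point triangle:
  sin(nadir)/R_E = sin(90 + el)/r  =>  cos(el) = (r/R_E)*sin(nadir)
cos(el) = (32403.8670 / 6371.0000) * sin(5.0 deg) = 0.4432873
el = arccos(0.4432873) = 63.6862 deg
(Earth-central angle = 90 - nadir - el = 21.3138 deg)

63.6862 degrees


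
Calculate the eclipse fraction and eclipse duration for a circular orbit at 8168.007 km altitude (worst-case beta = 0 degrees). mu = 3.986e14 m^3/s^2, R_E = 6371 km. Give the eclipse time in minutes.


r = 14539.0070 km
T = 290.7784 min
Eclipse fraction = arcsin(R_E/r)/pi = arcsin(6371.0000/14539.0070)/pi
= arcsin(0.4382005)/pi = 0.144384
Eclipse duration = 0.144384 * 290.7784 = 41.9837 min

41.9837 minutes


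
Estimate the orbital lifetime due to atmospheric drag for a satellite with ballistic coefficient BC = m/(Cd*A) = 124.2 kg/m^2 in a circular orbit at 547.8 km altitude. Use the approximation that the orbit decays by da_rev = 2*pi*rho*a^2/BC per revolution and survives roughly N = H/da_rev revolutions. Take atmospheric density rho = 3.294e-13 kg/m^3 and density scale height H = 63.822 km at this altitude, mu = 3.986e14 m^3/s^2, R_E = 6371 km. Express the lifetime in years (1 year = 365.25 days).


a = R_E + alt = 6918.8000 km = 6.9188e+06 m
da_rev = 2*pi*rho*a^2/BC = 2*pi*3.294e-13*(6.9188e+06)^2/124.2 = 0.797707033 m per revolution
N = H/da_rev = 63822.0000 m / 0.797707033 m = 80006.8163 revolutions
P = 2*pi*sqrt(a^3/mu) = 5727.3983 s
lifetime = N*P = 80006.8163 * 5727.3983 = 4.582309e+08 s = 5303.5984 days
years = 5303.5984 / 365.25 = 14.5205 years

14.5205 years


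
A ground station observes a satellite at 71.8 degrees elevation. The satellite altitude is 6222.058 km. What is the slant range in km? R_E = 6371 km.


h = 6222.058 km, el = 71.8 deg
d = -R_E*sin(el) + sqrt((R_E*sin(el))^2 + 2*R_E*h + h^2)
d = -6371.0000*sin(1.2531) + sqrt((6371.0000*0.9499721)^2 + 2*6371.0000*6222.058 + 6222.058^2)
d = 6382.5768 km

6382.5768 km


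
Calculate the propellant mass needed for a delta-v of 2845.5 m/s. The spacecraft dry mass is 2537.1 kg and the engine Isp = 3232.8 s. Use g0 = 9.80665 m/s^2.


ve = Isp * g0 = 3232.8 * 9.80665 = 31702.938120 m/s
mass ratio = exp(dv/ve) = exp(2845.5/31702.938120) = 1.09390634
m_prop = m_dry * (mr - 1) = 2537.1 * (1.09390634 - 1)
m_prop = 238.2498 kg

238.2498 kg


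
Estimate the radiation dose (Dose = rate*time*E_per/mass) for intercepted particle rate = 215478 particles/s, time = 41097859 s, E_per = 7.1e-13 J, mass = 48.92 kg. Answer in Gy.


Total energy deposited = rate * time * E_per
  = 215478 * 41097859 * 7.1e-13 = 6.2875 J
Dose = E_total / mass = 6.2875 / 48.92
Dose = 0.1285269 Gy

0.1285 Gy


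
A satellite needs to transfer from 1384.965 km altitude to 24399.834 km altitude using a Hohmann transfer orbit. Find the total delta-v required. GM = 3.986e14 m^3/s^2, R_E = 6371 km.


r1 = 7755.9650 km = 7.755965e+06 m
r2 = 30770.8340 km = 3.0770834e+07 m
dv1 = sqrt(mu/r1)*(sqrt(2*r2/(r1+r2)) - 1) = 1891.6657 m/s
dv2 = sqrt(mu/r2)*(1 - sqrt(2*r1/(r1+r2))) = 1315.3822 m/s
total dv = |dv1| + |dv2| = 1891.6657 + 1315.3822 = 3207.0480 m/s = 3.2070 km/s

3.2070 km/s


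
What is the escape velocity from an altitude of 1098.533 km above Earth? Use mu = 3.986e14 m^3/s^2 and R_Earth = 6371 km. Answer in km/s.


r = 6371.0 + 1098.533 = 7469.5330 km = 7.469533e+06 m
v_esc = sqrt(2*mu/r) = sqrt(2*3.986e14 / 7.469533e+06)
v_esc = 10330.8706 m/s = 10.3309 km/s

10.3309 km/s


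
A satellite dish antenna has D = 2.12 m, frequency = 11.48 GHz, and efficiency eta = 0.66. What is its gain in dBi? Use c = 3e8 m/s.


lambda = c/f = 3e8 / 1.148e+10 = 0.0261324 m
G = eta*(pi*D/lambda)^2 = 0.66*(pi*2.12/0.0261324)^2
G = 42870.3145 (linear)
G = 10*log10(42870.3145) = 46.3216 dBi

46.3216 dBi


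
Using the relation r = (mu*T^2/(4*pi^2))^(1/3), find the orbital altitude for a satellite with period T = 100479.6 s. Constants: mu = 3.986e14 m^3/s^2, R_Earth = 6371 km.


T = 100479.6 s
r = (mu*T^2/(4*pi^2))^(1/3) = (3.986e14 * 100479.6^2 / (4*pi^2))^(1/3)
r = 4.671372e+07 m = 46713.7197 km
alt = r - R_E = 46713.7197 - 6371 = 40342.7197 km

40342.7197 km


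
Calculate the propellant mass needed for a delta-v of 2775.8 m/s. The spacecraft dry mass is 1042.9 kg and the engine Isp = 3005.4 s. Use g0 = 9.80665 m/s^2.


ve = Isp * g0 = 3005.4 * 9.80665 = 29472.905910 m/s
mass ratio = exp(dv/ve) = exp(2775.8/29472.905910) = 1.09875906
m_prop = m_dry * (mr - 1) = 1042.9 * (1.09875906 - 1)
m_prop = 102.9958 kg

102.9958 kg


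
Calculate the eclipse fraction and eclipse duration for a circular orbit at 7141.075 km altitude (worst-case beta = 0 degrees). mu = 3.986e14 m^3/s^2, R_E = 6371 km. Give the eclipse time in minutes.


r = 13512.0750 km
T = 260.5212 min
Eclipse fraction = arcsin(R_E/r)/pi = arcsin(6371.0000/13512.0750)/pi
= arcsin(0.4715042)/pi = 0.1562888
Eclipse duration = 0.1562888 * 260.5212 = 40.7165 min

40.7165 minutes


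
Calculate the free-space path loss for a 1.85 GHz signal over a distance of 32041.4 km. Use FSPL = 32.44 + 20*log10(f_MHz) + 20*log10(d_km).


f = 1.85 GHz = 1850.0000 MHz
d = 32041.4 km
FSPL = 32.44 + 20*log10(1850.0000) + 20*log10(32041.4)
FSPL = 32.44 + 65.3434 + 90.1142
FSPL = 187.8977 dB

187.8977 dB


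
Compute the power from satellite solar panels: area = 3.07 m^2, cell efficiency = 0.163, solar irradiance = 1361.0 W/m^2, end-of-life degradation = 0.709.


P = area * eta * S * degradation
P = 3.07 * 0.163 * 1361.0 * 0.709
P = 482.8701 W

482.8701 W


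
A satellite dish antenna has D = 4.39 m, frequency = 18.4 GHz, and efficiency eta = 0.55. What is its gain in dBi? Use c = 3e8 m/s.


lambda = c/f = 3e8 / 1.84e+10 = 0.01630435 m
G = eta*(pi*D/lambda)^2 = 0.55*(pi*4.39/0.01630435)^2
G = 393536.1313 (linear)
G = 10*log10(393536.1313) = 55.9498 dBi

55.9498 dBi


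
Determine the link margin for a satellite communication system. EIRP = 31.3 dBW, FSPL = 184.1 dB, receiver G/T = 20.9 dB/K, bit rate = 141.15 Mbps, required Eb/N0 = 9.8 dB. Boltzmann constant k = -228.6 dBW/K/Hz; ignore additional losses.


C/N0 = EIRP - FSPL + G/T - k = 31.3 - 184.1 + 20.9 - (-228.6)
C/N0 = 96.7000 dB-Hz
R_b = 141.15 Mbps = 1.4115e+08 bps -> 10*log10(R_b) = 81.4968 dB-Hz
Eb/N0 = C/N0 - 10*log10(R_b) = 96.7000 - 81.4968 = 15.2032 dB
Margin = Eb/N0 - Eb/N0_req = 15.2032 - 9.8 = 5.4032 dB (link closes)

5.4032 dB


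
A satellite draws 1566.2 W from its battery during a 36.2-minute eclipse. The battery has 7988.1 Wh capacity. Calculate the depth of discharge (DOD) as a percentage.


E_used = P * t / 60 = 1566.2 * 36.2 / 60 = 944.9407 Wh
DOD = E_used / E_total * 100 = 944.9407 / 7988.1 * 100
DOD = 11.8294 %

11.8294 %


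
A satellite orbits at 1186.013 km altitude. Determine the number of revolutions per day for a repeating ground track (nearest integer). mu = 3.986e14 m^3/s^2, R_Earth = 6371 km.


r = 7.557013e+06 m
T = 2*pi*sqrt(r^3/mu) = 6537.8729 s = 108.9645 min
revs/day = 1440 / 108.9645 = 13.2153
Rounded: 13 revolutions per day

13 revolutions per day


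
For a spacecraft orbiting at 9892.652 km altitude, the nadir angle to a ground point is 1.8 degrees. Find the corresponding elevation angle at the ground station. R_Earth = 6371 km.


r = R_E + alt = 16263.6520 km
Law of sines in the satellite / Earth-center / ground-point triangle:
  sin(nadir)/R_E = sin(90 + el)/r  =>  cos(el) = (r/R_E)*sin(nadir)
cos(el) = (16263.6520 / 6371.0000) * sin(1.8 deg) = 0.08018422
el = arccos(0.08018422) = 85.4008 deg
(Earth-central angle = 90 - nadir - el = 2.7992 deg)

85.4008 degrees


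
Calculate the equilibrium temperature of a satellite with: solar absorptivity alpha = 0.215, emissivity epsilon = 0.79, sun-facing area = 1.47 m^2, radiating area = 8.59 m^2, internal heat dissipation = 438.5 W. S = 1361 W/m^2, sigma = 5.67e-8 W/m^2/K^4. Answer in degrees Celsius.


Numerator = alpha*S*A_sun + Q_int = 0.215*1361*1.47 + 438.5 = 868.6440 W
Denominator = eps*sigma*A_rad = 0.79*5.67e-8*8.59 = 3.8477187e-07 W/K^4
T^4 = 2.257556e+09 K^4
T = 217.9765 K = -55.1735 C

-55.1735 degrees Celsius


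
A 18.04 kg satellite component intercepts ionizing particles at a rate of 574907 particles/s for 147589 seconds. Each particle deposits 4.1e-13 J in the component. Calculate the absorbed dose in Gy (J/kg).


Total energy deposited = rate * time * E_per
  = 574907 * 147589 * 4.1e-13 = 0.03478848 J
Dose = E_total / mass = 0.03478848 / 18.04
Dose = 0.001928408 Gy

0.0019 Gy


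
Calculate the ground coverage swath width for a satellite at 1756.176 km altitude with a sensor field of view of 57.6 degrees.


FOV = 57.6 deg = 1.0053 rad
swath = 2 * alt * tan(FOV/2) = 2 * 1756.176 * tan(0.5026548)
swath = 2 * 1756.176 * 0.5497547
swath = 1930.9319 km

1930.9319 km


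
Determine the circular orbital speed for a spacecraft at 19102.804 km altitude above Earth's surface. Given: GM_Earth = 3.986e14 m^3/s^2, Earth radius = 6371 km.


r = R_E + alt = 6371.0 + 19102.804 = 25473.8040 km = 2.5473804e+07 m
v = sqrt(mu/r) = sqrt(3.986e14 / 2.5473804e+07) = 3955.6854 m/s = 3.9557 km/s

3.9557 km/s


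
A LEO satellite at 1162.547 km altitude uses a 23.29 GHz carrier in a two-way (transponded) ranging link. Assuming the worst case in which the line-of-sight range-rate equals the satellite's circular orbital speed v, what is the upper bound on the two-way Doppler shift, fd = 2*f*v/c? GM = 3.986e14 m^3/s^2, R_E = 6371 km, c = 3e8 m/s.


r = 7.533547e+06 m
v = sqrt(mu/r) = 7273.9263 m/s (worst-case radial velocity)
f = 23.29 GHz = 2.329e+10 Hz
fd = 2*f*v/c = 2*2.329e+10*7273.9263/3.0e+08
fd = 1.1293983e+06 Hz

1.1294e+06 Hz


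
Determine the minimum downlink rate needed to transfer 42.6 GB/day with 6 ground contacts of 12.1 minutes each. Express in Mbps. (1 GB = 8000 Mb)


total contact time = 6 * 12.1 * 60 = 4356.0000 s
data = 42.6 GB = 340800.0000 Mb
rate = 340800.0000 / 4356.0000 = 78.2369 Mbps

78.2369 Mbps


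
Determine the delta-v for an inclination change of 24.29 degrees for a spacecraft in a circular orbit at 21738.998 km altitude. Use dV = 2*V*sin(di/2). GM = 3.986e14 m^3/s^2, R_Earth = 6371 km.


r = 28109.9980 km = 2.8109998e+07 m
V = sqrt(mu/r) = 3765.6352 m/s
di = 24.29 deg = 0.4239405 rad
dV = 2*V*sin(di/2) = 2*3765.6352*sin(0.2119702)
dV = 1584.4772 m/s = 1.5845 km/s

1.5845 km/s


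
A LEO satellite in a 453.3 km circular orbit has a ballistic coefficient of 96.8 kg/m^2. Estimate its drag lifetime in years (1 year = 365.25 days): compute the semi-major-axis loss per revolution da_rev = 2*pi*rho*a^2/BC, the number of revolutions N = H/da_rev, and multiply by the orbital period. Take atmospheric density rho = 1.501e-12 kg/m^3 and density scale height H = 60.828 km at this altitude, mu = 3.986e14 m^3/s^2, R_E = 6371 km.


a = R_E + alt = 6824.3000 km = 6.8243e+06 m
da_rev = 2*pi*rho*a^2/BC = 2*pi*1.501e-12*(6.8243e+06)^2/96.8 = 4.537341 m per revolution
N = H/da_rev = 60828.0000 m / 4.537341 m = 13406.0895 revolutions
P = 2*pi*sqrt(a^3/mu) = 5610.4589 s
lifetime = N*P = 13406.0895 * 5610.4589 = 7.5214314e+07 s = 870.5360 days
years = 870.5360 / 365.25 = 2.3834 years

2.3834 years
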